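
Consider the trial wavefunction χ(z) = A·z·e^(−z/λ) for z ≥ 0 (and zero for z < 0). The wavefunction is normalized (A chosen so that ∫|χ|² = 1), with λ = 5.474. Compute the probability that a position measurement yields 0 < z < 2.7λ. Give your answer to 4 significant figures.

The probability is P = ∫ |χ|² dz over [0, 2.7λ].
Since A² = 1/(λ^3/4), this is the region integral divided by the full normalization integral.
Let u = z/λ; then A² and the length scale cancel, so P = ∫_{0}^{2.7} u^2·e^(-2·u) du ÷ ∫_{0}^{∞} u^2·e^(-2·u) du.
An antiderivative of u^2·e^(-2·u) is -(2·u^2 + 2·u + 1)·e^(-2·u)/4; evaluating from 0 to 2.7 gives 1/4 - 1049·e^(-27/5)/200, while the full integral is 1/4.
Evaluating gives P = 0.90524.

P ≈ 0.9052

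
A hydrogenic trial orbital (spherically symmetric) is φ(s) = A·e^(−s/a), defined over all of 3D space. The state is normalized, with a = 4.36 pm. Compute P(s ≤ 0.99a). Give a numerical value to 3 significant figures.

Integrate the radial probability density 4πs²|φ|² over s ≤ 0.99a.
A² is fixed by ∫₀^∞ 4πs²|φ|² ds = 1, i.e. A² = (π·a^3)^(−1).
Let u = s/a; then A², 4π and the length scale all cancel, so P = ∫_{0}^{0.99} u^2·e^(-2·u) du ÷ ∫_{0}^{∞} u^2·e^(-2·u) du.
An antiderivative of u^2·e^(-2·u) is -(2·u^2 + 2·u + 1)·e^(-2·u)/4; evaluating from 0 to 0.99 gives ≈ 0.079478, while the full integral is 1/4.
Taking the ratio yields P = 0.3179.

P ≈ 0.318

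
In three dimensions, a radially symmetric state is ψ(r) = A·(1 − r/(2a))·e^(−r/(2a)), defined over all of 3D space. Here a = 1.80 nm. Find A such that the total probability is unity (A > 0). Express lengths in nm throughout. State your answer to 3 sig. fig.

A ≈ 0.0826 nm^(-3/2)

Normalization requires ∫|ψ|² 4πr² dr = 1, integrated from 0 to ∞.
In 3D with spherical symmetry the volume element is 4πr² dr.
∫|ψ|² 4πr² dr = A²·(8·π·a^3).
So A² = (8·π·a^3)^(−1).
Plugging in a = 1.80 yields A = 0.08260.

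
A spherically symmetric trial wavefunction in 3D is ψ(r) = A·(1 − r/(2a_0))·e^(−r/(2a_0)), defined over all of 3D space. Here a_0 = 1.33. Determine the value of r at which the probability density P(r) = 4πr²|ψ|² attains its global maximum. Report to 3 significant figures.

Differentiate P(r) = 4πr²|ψ|² with respect to r and set to zero.
Solving yields r = a_0·(√(5) + 3).
With a_0 = 1.33, the most probable radial distance is 6.964.

r ≈ 6.96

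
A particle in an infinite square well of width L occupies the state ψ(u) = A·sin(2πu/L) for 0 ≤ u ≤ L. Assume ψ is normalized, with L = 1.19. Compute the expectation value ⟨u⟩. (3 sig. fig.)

⟨u⟩ ≈ 0.595

⟨u⟩ = ∫ u |ψ|² du over the full domain.
Since the A² factors cancel between numerator and denominator, ⟨u⟩ = L/2.
Putting L = 1.19 gives 0.5950.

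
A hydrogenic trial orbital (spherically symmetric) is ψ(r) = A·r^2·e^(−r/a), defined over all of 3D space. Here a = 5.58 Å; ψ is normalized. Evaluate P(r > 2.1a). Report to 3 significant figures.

P = ∫ |ψ|² 4πr² dr over r > 2.1a.
The full normalization integral is A²·[45·π·a^7/2] = 1, fixing A².
Substituting u = r/a, A², 4π and the length scale all cancel in the ratio: P = ∫_{2.1}^{∞} u^6·e^(-2·u) du / ∫_{0}^{∞} u^6·e^(-2·u) du.
An antiderivative of u^6·e^(-2·u) is -(4·u^6 + 12·u^5 + 30·u^4 + 60·u^3 + 90·u^2 + 90·u + 45)·e^(-2·u)/8; evaluating from 2.1 to ∞ gives ≈ 4.8795, while the full integral is 45/8.
Taking the ratio yields P = 0.8675.

P ≈ 0.867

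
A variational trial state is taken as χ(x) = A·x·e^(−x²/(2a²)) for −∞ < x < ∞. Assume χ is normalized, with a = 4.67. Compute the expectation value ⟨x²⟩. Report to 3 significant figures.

The expectation value is the |χ|²-weighted average of x^2: ∫ x^2|χ|² dx.
Evaluating both integrals, ⟨x²⟩ = 3·a^2/2.
Putting a = 4.67 gives 32.71.

⟨x^2⟩ ≈ 32.7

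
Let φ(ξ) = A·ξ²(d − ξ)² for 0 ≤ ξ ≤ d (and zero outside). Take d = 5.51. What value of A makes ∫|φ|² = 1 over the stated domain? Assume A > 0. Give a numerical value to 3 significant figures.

We need A² ∫|f|² dξ = 1, taking the integral from 0 to d.
Expanding the polynomial and integrating term by term, carrying out the integral gives A² · d^9/630.
Hence A² = 1/[d^9/630].
Substituting d = 5.51 gives A² = 0.0001346, so A = 0.01160.

A ≈ 0.0116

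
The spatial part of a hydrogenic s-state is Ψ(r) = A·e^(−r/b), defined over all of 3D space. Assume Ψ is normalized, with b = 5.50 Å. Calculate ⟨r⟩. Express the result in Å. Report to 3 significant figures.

The expectation value is the |Ψ|²-weighted average of r: ∫ r|Ψ|² 4πr² dr.
Using ∫₀^∞ rⁿ e^(−αr) dr = n!/αⁿ⁺¹, evaluating both integrals, ⟨r⟩ = 3·b/2.
With b = 5.50, ⟨r⟩ = 8.250.

⟨r⟩ ≈ 8.25 Å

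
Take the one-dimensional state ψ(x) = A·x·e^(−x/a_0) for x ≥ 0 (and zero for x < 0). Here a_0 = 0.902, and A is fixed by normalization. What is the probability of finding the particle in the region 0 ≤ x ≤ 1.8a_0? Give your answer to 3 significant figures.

P ≈ 0.697

The probability is P = ∫ |ψ|² dx over [0, 1.8a_0].
With A² fixed by ∫|ψ|² = 1, i.e. A² = (a_0^3/4)^(−1), substitute and integrate.
Let u = x/a_0; then A² and the length scale cancel, so P = ∫_{0}^{1.8} u^2·e^(-2·u) du ÷ ∫_{0}^{∞} u^2·e^(-2·u) du.
Using ∫ u^2·e^(-2·u) du = -(2·u^2 + 2·u + 1)·e^(-2·u)/4, the numerator is 1/4 - 277·e^(-18/5)/100 and the denominator is 1/4.
The result is P = 0.6973.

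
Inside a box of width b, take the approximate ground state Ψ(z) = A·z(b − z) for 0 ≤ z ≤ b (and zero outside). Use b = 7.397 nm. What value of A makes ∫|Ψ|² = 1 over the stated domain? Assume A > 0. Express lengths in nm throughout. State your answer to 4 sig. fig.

The normalization condition is ∫|Ψ|² dz = 1 from 0 to b.
Expanding the polynomial and integrating term by term, with Ψ = A·z(b − z), the integral evaluates to A²·[b^5/30].
Hence A² = 1/[b^5/30].
Plugging in b = 7.397 yields A = 0.036806.

A ≈ 0.03681 nm^(-5/2)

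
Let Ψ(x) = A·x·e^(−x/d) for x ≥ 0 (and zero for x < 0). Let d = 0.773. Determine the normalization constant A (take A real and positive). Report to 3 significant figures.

A ≈ 2.94

The normalization condition is ∫|Ψ|² dx = 1 from 0 to ∞.
Recall ∫₀^∞ x^m e^(−x/β) dx = m!·β^(m+1), the integral (without the A² prefactor) comes out to d^3/4.
Substituting d = 0.773 gives A² = 8.660, so A = 2.943.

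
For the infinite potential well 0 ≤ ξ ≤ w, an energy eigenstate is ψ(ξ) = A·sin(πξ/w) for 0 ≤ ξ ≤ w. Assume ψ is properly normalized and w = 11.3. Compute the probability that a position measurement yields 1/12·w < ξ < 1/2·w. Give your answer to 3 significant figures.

P = ∫_{1/12·w}^{1/2·w} |ψ(ξ)|² dξ.
Since A² = 1/(w/2), this is the region integral divided by the full normalization integral.
Substituting u = ξ/w, A² and the length scale cancel in the ratio: P = ∫_{1/12}^{1/2} sin(π·u)^2 du / ∫_{0}^{1} sin(π·u)^2 du.
An antiderivative of sin(π·u)^2 is u/2 - sin(2·π·u)/(4·π); evaluating from 1/12 to 1/2 gives 1/(8·π) + 5/24, while the full integral is 1/2.
The result is P = (3 + 5·π)/(12·π).

P ≈ 0.496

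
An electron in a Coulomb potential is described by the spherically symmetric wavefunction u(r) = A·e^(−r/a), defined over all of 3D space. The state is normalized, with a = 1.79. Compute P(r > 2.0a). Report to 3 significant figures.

P ≈ 0.238

Integrate the radial probability density 4πr²|u|² over r > 2.0a.
The full normalization integral is A²·[π·a^3] = 1, fixing A².
Substituting t = r/a, A², 4π and the length scale all cancel in the ratio: P = ∫_{2.0}^{∞} t^2·e^(-2·t) dt / ∫_{0}^{∞} t^2·e^(-2·t) dt.
Using ∫ t^2·e^(-2·t) dt = -(2·t^2 + 2·t + 1)·e^(-2·t)/4, the numerator is 13·e^(-4)/4 and the denominator is 1/4.
The region integral divided by the full integral gives P = 0.2381.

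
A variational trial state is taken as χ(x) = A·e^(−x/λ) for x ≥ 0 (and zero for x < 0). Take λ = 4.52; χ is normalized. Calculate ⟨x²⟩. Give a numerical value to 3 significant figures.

⟨x^2⟩ ≈ 10.2

By definition ⟨x²⟩ = ∫ x^2 |χ(x)|² dx.
With ∫₀^∞ x^2 e^(−αx) dx = 2!/α^3, evaluating both integrals, ⟨x²⟩ = λ^2/2.
Putting λ = 4.52 gives 10.22.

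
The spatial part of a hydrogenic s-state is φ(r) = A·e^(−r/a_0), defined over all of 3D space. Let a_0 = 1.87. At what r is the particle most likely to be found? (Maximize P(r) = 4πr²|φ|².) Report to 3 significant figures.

Differentiate P(r) = 4πr²|φ|² with respect to r and set to zero.
Solving yields r = a_0.
With a_0 = 1.87, the most probable radial distance is 1.870.

r ≈ 1.87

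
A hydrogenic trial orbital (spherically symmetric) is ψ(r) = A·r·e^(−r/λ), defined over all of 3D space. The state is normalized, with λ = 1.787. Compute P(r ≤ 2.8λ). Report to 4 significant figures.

P ≈ 0.6578

P = ∫ |ψ|² 4πr² dr over r ≤ 2.8λ.
The full normalization integral is A²·[3·π·λ^5] = 1, fixing A².
Substituting u = r/λ, A², 4π and the length scale all cancel in the ratio: P = ∫_{0}^{2.8} u^4·e^(-2·u) du / ∫_{0}^{∞} u^4·e^(-2·u) du.
Using ∫ u^4·e^(-2·u) du = -(u^4/2 + u^3 + 3·u^2/2 + 3·u/2 + 3/4)·e^(-2·u), the numerator is ≈ 0.493387 and the denominator is 3/4.
Taking the ratio yields P = 0.65785.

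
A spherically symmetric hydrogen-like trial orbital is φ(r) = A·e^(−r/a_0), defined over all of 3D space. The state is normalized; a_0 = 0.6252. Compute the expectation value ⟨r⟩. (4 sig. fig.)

By definition ⟨r⟩ = ∫ r |φ(r)|² 4πr² dr.
Using ∫₀^∞ rⁿ e^(−αr) dr = n!/αⁿ⁺¹, the ratio of the moment integral to the normalization integral gives ⟨r⟩ = 3·a_0/2.
Putting a_0 = 0.6252 gives 0.93780.

⟨r⟩ ≈ 0.9378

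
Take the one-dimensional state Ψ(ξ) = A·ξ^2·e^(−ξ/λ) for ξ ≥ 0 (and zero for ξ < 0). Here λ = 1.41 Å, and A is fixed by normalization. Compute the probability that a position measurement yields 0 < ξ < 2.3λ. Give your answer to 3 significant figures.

P ≈ 0.487

P = ∫_{0}^{2.3λ} |Ψ(ξ)|² dξ.
The normalization integral ∫|Ψ|²dξ over the whole domain equals 3·λ^5/4·A², and A² cancels in the ratio.
Let u = ξ/λ; then A² and the length scale cancel, so P = ∫_{0}^{2.3} u^4·e^(-2·u) du ÷ ∫_{0}^{∞} u^4·e^(-2·u) du.
An antiderivative of u^4·e^(-2·u) is -(u^4/2 + u^3 + 3·u^2/2 + 3·u/2 + 3/4)·e^(-2·u); evaluating from 0 to 2.3 gives ≈ 0.36507, while the full integral is 3/4.
The result is P = 0.4868.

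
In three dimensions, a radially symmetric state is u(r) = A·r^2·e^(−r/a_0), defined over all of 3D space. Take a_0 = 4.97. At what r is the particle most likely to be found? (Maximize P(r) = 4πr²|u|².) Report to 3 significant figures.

r ≈ 14.9

The maximum of P(r) = 4πr²|u|² occurs where its derivative vanishes.
Solving yields r = 3·a_0.
With a_0 = 4.97, the most probable radial distance is 14.91.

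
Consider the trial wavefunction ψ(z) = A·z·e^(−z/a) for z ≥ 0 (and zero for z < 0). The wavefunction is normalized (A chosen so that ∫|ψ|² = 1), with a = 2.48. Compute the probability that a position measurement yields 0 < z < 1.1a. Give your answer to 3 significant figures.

P ≈ 0.377

The probability is P = ∫ |ψ|² dz over [0, 1.1a].
Since A² = 1/(a^3/4), this is the region integral divided by the full normalization integral.
Substituting u = z/a, A² and the length scale cancel in the ratio: P = ∫_{0}^{1.1} u^2·e^(-2·u) du / ∫_{0}^{∞} u^2·e^(-2·u) du.
An antiderivative of u^2·e^(-2·u) is -(2·u^2 + 2·u + 1)·e^(-2·u)/4; evaluating from 0 to 1.1 gives 1/4 - 281·e^(-11/5)/200, while the full integral is 1/4.
Taking the ratio, P = 0.3773.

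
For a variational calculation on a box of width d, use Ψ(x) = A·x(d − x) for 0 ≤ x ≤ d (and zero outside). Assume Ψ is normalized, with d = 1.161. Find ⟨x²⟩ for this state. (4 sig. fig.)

⟨x²⟩ = ∫ x^2 |Ψ|² dx over the full domain.
Expanding the polynomial and integrating term by term, since the A² factors cancel between numerator and denominator, ⟨x²⟩ = 2·d^2/7.
With d = 1.161, ⟨x^2⟩ = 0.38512.

⟨x^2⟩ ≈ 0.3851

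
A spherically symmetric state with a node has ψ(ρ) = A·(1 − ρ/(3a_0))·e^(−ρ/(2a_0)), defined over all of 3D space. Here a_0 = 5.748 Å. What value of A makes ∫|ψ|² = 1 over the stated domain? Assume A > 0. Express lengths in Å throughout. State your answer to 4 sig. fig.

A ≈ 0.02507 Å^(-3/2)

We need A² ∫|f|² 4πρ² dρ = 1, taking the integral from 0 to ∞.
The angular integral contributes 4π, leaving ∫₀^∞ ρ²|ψ|² dρ.
With ∫₀^∞ ρ^4 e^(−αρ) dρ = 4!/α^5, the integral (without the A² prefactor) comes out to 8·π·a_0^3/3.
Setting this equal to 1 gives A² = 1/(8·π·a_0^3/3).
Substituting a_0 = 5.748 gives A² = 0.00062854, so A = 0.025071.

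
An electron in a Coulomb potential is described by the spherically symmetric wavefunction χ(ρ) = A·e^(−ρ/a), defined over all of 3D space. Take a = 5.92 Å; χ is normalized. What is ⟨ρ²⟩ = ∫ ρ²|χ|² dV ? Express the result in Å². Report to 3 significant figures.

The expectation value is the |χ|²-weighted average of ρ^2: ∫ ρ^2|χ|² 4πρ² dρ.
Since the A² factors cancel between numerator and denominator, ⟨ρ²⟩ = 3·a^2.
With a = 5.92, ⟨ρ^2⟩ = 105.1.

⟨ρ^2⟩ ≈ 105 Å^2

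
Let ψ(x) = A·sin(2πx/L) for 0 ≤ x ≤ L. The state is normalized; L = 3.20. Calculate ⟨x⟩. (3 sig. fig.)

⟨x⟩ ≈ 1.60

⟨x⟩ = ∫ x |ψ|² dx over the full domain.
The ratio of the moment integral to the normalization integral gives ⟨x⟩ = L/2.
Putting L = 3.20 gives 1.600.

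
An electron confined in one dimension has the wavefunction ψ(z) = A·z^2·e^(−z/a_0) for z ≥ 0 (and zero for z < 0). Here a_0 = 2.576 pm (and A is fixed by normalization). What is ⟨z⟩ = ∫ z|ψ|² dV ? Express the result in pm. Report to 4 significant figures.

By definition ⟨z⟩ = ∫ z |ψ(z)|² dz.
Using ∫₀^∞ zⁿ e^(−αz) dz = n!/αⁿ⁺¹, since the A² factors cancel between numerator and denominator, ⟨z⟩ = 5·a_0/2.
Putting a_0 = 2.576 gives 6.4400.

⟨z⟩ ≈ 6.440 pm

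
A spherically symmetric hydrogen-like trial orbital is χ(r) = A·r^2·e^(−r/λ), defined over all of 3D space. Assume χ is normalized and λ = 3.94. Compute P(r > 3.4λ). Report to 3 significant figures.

P ≈ 0.480

Integrate the radial probability density 4πr²|χ|² over r > 3.4λ.
The full normalization integral is A²·[45·π·λ^7/2] = 1, fixing A².
Let u = r/λ; then A², 4π and the length scale all cancel, so P = ∫_{3.4}^{∞} u^6·e^(-2·u) du ÷ ∫_{0}^{∞} u^6·e^(-2·u) du.
Using ∫ u^6·e^(-2·u) du = -(4·u^6 + 12·u^5 + 30·u^4 + 60·u^3 + 90·u^2 + 90·u + 45)·e^(-2·u)/8, the numerator is ≈ 2.6995 and the denominator is 45/8.
The region integral divided by the full integral gives P = 0.4799.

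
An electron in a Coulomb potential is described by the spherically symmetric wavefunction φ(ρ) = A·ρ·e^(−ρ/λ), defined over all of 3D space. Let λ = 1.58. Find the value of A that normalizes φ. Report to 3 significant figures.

We need A² ∫|f|² 4πρ² dρ = 1, taking the integral from 0 to ∞.
The angular integral contributes 4π, leaving ∫₀^∞ ρ²|φ|² dρ.
Using ∫₀^∞ ρⁿ e^(−αρ) dρ = n!/αⁿ⁺¹, with φ = A·ρ·e^(−ρ/λ), the integral evaluates to A²·[3·π·λ^5].
So A² = (3·π·λ^5)^(−1).
With λ = 1.58: A² = 0.01078 and A = 0.1038.

A ≈ 0.104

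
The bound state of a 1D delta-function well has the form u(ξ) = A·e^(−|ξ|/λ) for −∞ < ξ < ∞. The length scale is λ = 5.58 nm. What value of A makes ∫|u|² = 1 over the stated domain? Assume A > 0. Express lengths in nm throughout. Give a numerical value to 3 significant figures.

The normalization condition is ∫|u|² dξ = 1 from −∞ to ∞.
Carrying out the integral gives A² · λ.
Hence A² = 1/[λ].
With λ = 5.58: A² = 0.1792 and A = 0.4233.

A ≈ 0.423 nm^(-1/2)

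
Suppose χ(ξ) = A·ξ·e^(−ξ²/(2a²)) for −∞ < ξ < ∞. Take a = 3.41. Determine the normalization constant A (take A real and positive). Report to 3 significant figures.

A ≈ 0.169

Normalization requires ∫|χ|² dξ = 1, integrated from −∞ to ∞.
Using the Gaussian integral ∫_{−∞}^{∞} e^(−αξ²) dξ = √(π/α), with χ = A·ξ·e^(−ξ²/(2a²)), the integral evaluates to A²·[√(π)·a^3/2].
Substituting a = 3.41 gives A² = 0.02846, so A = 0.1687.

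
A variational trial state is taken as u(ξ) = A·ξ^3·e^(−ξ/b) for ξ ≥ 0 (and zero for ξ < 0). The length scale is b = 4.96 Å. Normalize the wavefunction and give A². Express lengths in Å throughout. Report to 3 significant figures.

Normalization requires ∫|u|² dξ = 1, integrated from 0 to ∞.
Using ∫₀^∞ ξⁿ e^(−αξ) dξ = n!/αⁿ⁺¹, the integral (without the A² prefactor) comes out to 45·b^7/8.
So A² = (45·b^7/8)^(−1).
Plugging in b = 4.96 yields A = 0.001552.

A^2 ≈ 0.00000241 Å^(-7)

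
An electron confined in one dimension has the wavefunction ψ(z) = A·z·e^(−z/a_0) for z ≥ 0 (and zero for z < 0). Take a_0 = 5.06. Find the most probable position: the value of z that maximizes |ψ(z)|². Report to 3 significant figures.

The maximum of |ψ(z)|² occurs where its derivative vanishes.
Solving yields z = a_0.
With a_0 = 5.06, the most probable position is 5.060.

z ≈ 5.06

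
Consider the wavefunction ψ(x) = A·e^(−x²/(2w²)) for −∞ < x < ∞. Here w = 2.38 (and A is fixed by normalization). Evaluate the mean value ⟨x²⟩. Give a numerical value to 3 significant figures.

⟨x^2⟩ ≈ 2.83

By definition ⟨x²⟩ = ∫ x^2 |ψ(x)|² dx.
Differentiating ∫e^(−αx²) dx = √(π/α) under α to get the higher moments, since the A² factors cancel between numerator and denominator, ⟨x²⟩ = w^2/2.
Putting w = 2.38 gives 2.832.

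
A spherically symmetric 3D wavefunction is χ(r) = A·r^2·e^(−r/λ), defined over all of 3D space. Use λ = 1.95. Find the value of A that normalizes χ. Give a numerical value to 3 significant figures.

Require ∫ |χ|² 4πr² dr = 1 over the whole domain.
The angular integral contributes 4π, leaving ∫₀^∞ r²|χ|² dr.
Recall ∫₀^∞ r^m e^(−r/β) dr = m!·β^(m+1), with χ = A·r^2·e^(−r/λ), the integral evaluates to A²·[45·π·λ^7/2].
So A² = (45·π·λ^7/2)^(−1).
With λ = 1.95: A² = 0.0001320 and A = 0.01149.

A ≈ 0.0115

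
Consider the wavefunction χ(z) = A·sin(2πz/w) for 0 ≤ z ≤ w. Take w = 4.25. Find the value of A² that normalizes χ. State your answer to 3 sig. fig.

A^2 ≈ 0.471

Require ∫ |χ|² dz = 1 over the whole domain.
Using sin²θ = (1 − cos 2θ)/2, ∫|χ|² dz = A²·(w/2).
So A² = (w/2)^(−1).
Substituting w = 4.25 gives A² = 0.4706, so A = 0.6860.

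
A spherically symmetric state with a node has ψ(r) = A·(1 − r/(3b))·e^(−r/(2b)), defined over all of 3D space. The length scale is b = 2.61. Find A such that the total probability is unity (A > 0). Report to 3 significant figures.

A ≈ 0.0819

We need A² ∫|f|² 4πr² dr = 1, taking the integral from 0 to ∞.
Carrying out the integral gives A² · 8·π·b^3/3.
Setting this equal to 1 gives A² = 1/(8·π·b^3/3).
With b = 2.61: A² = 0.006714 and A = 0.08194.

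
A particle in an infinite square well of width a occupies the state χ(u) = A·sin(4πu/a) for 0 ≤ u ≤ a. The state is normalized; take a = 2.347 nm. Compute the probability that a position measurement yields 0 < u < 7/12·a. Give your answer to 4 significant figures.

P ≈ 0.5489

The probability is P = ∫ |χ|² du over [0, 7/12·a].
The normalization integral ∫|χ|²du over the whole domain equals a/2·A², and A² cancels in the ratio.
Substituting t = u/a, A² and the length scale cancel in the ratio: P = ∫_{0}^{7/12} sin(4·π·t)^2 dt / ∫_{0}^{1} sin(4·π·t)^2 dt.
Using ∫ sin(4·π·t)^2 dt = t/2 - sin(4·π·t)·cos(4·π·t)/(8·π), the numerator is -√(3)/(32·π) + 7/24 and the denominator is 1/2.
Evaluating gives P = -√(3)/(16·π) + 7/12.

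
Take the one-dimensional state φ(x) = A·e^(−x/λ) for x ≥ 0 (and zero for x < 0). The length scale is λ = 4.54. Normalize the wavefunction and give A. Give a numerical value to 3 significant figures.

A ≈ 0.664

We need A² ∫|f|² dx = 1, taking the integral from 0 to ∞.
Carrying out the integral gives A² · λ/2.
Setting this equal to 1 gives A² = 1/(λ/2).
Plugging in λ = 4.54 yields A = 0.6637.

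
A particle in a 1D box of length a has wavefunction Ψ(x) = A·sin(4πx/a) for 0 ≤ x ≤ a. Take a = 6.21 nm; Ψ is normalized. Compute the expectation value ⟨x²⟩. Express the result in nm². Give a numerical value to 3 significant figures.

⟨x^2⟩ ≈ 12.7 nm^2

⟨x²⟩ = ∫ x^2 |Ψ|² dx over the full domain.
Evaluating both integrals, ⟨x²⟩ = -a^2/(32·π^2) + a^2/3.
Putting a = 6.21 gives 12.73.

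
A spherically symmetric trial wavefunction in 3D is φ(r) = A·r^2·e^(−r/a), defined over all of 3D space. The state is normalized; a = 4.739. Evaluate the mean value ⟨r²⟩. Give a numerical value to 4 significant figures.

⟨r²⟩ = ∫ r^2 |φ|² 4πr² dr over the full domain.
Recall ∫₀^∞ r^m e^(−r/β) dr = m!·β^(m+1), the ratio of the moment integral to the normalization integral gives ⟨r²⟩ = 14·a^2.
With a = 4.739, ⟨r^2⟩ = 314.41.

⟨r^2⟩ ≈ 314.4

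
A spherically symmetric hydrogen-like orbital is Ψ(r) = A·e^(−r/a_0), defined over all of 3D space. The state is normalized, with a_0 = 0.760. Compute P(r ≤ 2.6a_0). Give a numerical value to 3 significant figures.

P ≈ 0.891

With dV = 4πr²dr, the probability is ∫|Ψ|² dV over r ≤ 2.6a_0.
The full normalization integral is A²·[π·a_0^3] = 1, fixing A².
Let u = r/a_0; then A², 4π and the length scale all cancel, so P = ∫_{0}^{2.6} u^2·e^(-2·u) du ÷ ∫_{0}^{∞} u^2·e^(-2·u) du.
With ∫ u^2·e^(-2·u) du = -(2·u^2 + 2·u + 1)·e^(-2·u)/4 + C, the region integral is 1/4 - 493·e^(-26/5)/100 and the full one is 1/4.
This evaluates to P = 0.8912.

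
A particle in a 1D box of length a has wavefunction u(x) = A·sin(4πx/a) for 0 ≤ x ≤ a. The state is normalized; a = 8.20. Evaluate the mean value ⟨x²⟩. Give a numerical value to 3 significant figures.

⟨x²⟩ = ∫ x^2 |u|² dx over the full domain.
With ∫₀^a sin²(nπx/a) dx = a/2, evaluating both integrals, ⟨x²⟩ = -a^2/(32·π^2) + a^2/3.
Putting a = 8.20 gives 22.20.

⟨x^2⟩ ≈ 22.2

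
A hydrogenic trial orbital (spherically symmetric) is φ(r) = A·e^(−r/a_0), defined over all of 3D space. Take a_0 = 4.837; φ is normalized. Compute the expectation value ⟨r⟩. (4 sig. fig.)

⟨r⟩ = ∫ r |φ|² 4πr² dr over the full domain.
With ∫₀^∞ r^3 e^(−αr) dr = 3!/α^4, the ratio of the moment integral to the normalization integral gives ⟨r⟩ = 3·a_0/2.
Putting a_0 = 4.837 gives 7.2555.

⟨r⟩ ≈ 7.256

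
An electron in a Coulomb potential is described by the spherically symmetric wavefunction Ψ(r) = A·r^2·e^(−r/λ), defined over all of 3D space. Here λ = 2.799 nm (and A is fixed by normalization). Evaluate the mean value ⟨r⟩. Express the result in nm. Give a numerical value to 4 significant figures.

⟨r⟩ ≈ 9.797 nm

The expectation value is the |Ψ|²-weighted average of r: ∫ r|Ψ|² 4πr² dr.
The ratio of the moment integral to the normalization integral gives ⟨r⟩ = 7·λ/2.
With λ = 2.799, ⟨r⟩ = 9.7965.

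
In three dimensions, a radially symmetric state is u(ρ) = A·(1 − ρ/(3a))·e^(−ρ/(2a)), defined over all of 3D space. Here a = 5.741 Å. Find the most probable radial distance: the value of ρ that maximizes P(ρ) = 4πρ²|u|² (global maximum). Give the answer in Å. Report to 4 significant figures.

ρ ≈ 5.741 Å

The maximum of P(ρ) = 4πρ²|u|² occurs where its derivative vanishes.
This gives ρ = a.
With a = 5.741, the most probable radial distance is 5.7410 Å.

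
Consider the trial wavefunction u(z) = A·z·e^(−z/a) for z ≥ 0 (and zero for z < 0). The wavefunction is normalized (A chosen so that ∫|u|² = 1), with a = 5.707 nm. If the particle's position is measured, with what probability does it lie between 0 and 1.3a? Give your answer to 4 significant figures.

P = ∫_{0}^{1.3a} |u(z)|² dz.
Since A² = 1/(a^3/4), this is the region integral divided by the full normalization integral.
Substituting t = z/a, A² and the length scale cancel in the ratio: P = ∫_{0}^{1.3} t^2·e^(-2·t) dt / ∫_{0}^{∞} t^2·e^(-2·t) dt.
An antiderivative of t^2·e^(-2·t) is -(2·t^2 + 2·t + 1)·e^(-2·t)/4; evaluating from 0 to 1.3 gives 1/4 - 349·e^(-13/5)/200, while the full integral is 1/4.
Taking the ratio, P = 0.48157.

P ≈ 0.4816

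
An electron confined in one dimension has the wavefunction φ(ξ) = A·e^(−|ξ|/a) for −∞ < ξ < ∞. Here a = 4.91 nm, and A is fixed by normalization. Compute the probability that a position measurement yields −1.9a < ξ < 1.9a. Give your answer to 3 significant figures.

P ≈ 0.978

The probability is P = ∫ |φ|² dξ over [−1.9a, 1.9a].
With A² fixed by ∫|φ|² = 1, i.e. A² = (a)^(−1), substitute and integrate.
Both integrals are even about ξ = 0, so only the ξ ≥ 0 halves are needed (the factors of 2 cancel). Substituting u = ξ/a, A² and the length scale cancel in the ratio: P = ∫_{0}^{1.9} e^(-2·u) du / ∫_{0}^{∞} e^(-2·u) du.
An antiderivative of e^(-2·u) is -e^(-2·u)/2; evaluating from 0 to 1.9 gives 1/2 - e^(-19/5)/2, while the full integral is 1/2.
Evaluating gives P = 0.9776.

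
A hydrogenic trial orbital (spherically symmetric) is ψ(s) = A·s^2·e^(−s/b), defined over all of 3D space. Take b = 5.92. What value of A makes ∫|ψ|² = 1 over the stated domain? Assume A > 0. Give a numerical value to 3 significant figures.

We need A² ∫|f|² 4πs² ds = 1, taking the integral from 0 to ∞.
The angular integral contributes 4π, leaving ∫₀^∞ s²|ψ|² ds.
Recall ∫₀^∞ s^m e^(−s/β) ds = m!·β^(m+1), ∫|ψ|² 4πs² ds = A²·(45·π·b^7/2).
Hence A² = 1/[45·π·b^7/2].
With b = 5.92: A² = 5.552E-8 and A = 0.0002356.

A ≈ 0.000236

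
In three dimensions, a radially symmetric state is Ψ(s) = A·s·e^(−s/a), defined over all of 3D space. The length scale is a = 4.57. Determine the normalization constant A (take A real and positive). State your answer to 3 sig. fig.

The normalization condition is ∫|Ψ|² 4πs² ds = 1 from 0 to ∞.
The angular integral contributes 4π, leaving ∫₀^∞ s²|Ψ|² ds.
With Ψ = A·s·e^(−s/a), the integral evaluates to A²·[3·π·a^5].
Setting this equal to 1 gives A² = 1/(3·π·a^5).
With a = 4.57: A² = 0.00005323 and A = 0.007296.

A ≈ 0.00730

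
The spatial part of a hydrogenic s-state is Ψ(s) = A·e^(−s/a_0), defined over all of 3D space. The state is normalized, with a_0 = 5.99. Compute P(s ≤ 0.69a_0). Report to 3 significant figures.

Integrate the radial probability density 4πs²|Ψ|² over s ≤ 0.69a_0.
The full normalization integral is A²·[π·a_0^3] = 1, fixing A².
Let u = s/a_0; then A², 4π and the length scale all cancel, so P = ∫_{0}^{0.69} u^2·e^(-2·u) du ÷ ∫_{0}^{∞} u^2·e^(-2·u) du.
With ∫ u^2·e^(-2·u) du = -(2·u^2 + 2·u + 1)·e^(-2·u)/4 + C, the region integral is ≈ 0.040422 and the full one is 1/4.
Taking the ratio yields P = 0.1617.

P ≈ 0.162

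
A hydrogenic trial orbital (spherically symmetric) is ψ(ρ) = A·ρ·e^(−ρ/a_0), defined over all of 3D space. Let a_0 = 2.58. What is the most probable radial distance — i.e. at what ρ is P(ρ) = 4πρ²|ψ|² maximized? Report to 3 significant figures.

The maximum of P(ρ) = 4πρ²|ψ|² occurs where its derivative vanishes.
This gives ρ = 2·a_0.
With a_0 = 2.58, the most probable radial distance is 5.160.

ρ ≈ 5.16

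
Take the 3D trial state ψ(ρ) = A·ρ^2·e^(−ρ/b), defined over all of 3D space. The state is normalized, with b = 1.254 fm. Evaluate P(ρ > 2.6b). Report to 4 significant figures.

P ≈ 0.7324

With dV = 4πρ²dρ, the probability is ∫|ψ|² dV over ρ > 2.6b.
A² is fixed by ∫₀^∞ 4πρ²|ψ|² dρ = 1, i.e. A² = (45·π·b^7/2)^(−1).
Let u = ρ/b; then A², 4π and the length scale all cancel, so P = ∫_{2.6}^{∞} u^6·e^(-2·u) du ÷ ∫_{0}^{∞} u^6·e^(-2·u) du.
An antiderivative of u^6·e^(-2·u) is -(4·u^6 + 12·u^5 + 30·u^4 + 60·u^3 + 90·u^2 + 90·u + 45)·e^(-2·u)/8; evaluating from 2.6 to ∞ gives ≈ 4.11971, while the full integral is 45/8.
This evaluates to P = 0.73239.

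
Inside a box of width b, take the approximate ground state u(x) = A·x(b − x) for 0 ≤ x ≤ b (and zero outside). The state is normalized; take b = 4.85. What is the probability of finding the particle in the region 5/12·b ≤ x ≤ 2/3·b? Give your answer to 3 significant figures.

P = ∫_{5/12·b}^{2/3·b} |u(x)|² dx.
The normalization integral ∫|u|²dx over the whole domain equals b^5/30·A², and A² cancels in the ratio.
Let t = x/b; then A² and the length scale cancel, so P = ∫_{5/12}^{2/3} t^2·(1 - t)^2 dt ÷ ∫_{0}^{1} t^2·(1 - t)^2 dt.
With ∫ t^2·(1 - t)^2 dt = t^3·(6·t^2 - 15·t + 10)/30 + C, the region integral is ≈ 0.014783 and the full one is 1/30.
Evaluating gives P = 0.4435.

P ≈ 0.444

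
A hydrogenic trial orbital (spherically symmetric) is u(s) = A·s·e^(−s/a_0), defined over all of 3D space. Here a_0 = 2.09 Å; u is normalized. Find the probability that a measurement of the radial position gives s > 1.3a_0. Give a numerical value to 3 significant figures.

Integrate the radial probability density 4πs²|u|² over s > 1.3a_0.
Normalization gives A² = 1/(3·π·a_0^5).
In terms of t = s/a_0 (A², 4π and the length scale all cancel between numerator and denominator), P = [∫_{1.3}^{∞} t^4·e^(-2·t) dt] / [∫_{0}^{∞} t^4·e^(-2·t) dt].
Using ∫ t^4·e^(-2·t) dt = -(t^4/2 + t^3 + 3·t^2/2 + 3·t/2 + 3/4)·e^(-2·t), the numerator is ≈ 0.65807 and the denominator is 3/4.
Taking the ratio yields P = 0.8774.

P ≈ 0.877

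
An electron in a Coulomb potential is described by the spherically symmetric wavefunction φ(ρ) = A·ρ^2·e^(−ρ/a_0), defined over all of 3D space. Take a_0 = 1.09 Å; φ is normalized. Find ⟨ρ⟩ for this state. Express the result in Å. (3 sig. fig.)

⟨ρ⟩ ≈ 3.82 Å

By definition ⟨ρ⟩ = ∫ ρ |φ(ρ)|² 4πρ² dρ.
With ∫₀^∞ ρ^7 e^(−αρ) dρ = 7!/α^8, since the A² factors cancel between numerator and denominator, ⟨ρ⟩ = 7·a_0/2.
With a_0 = 1.09, ⟨ρ⟩ = 3.815.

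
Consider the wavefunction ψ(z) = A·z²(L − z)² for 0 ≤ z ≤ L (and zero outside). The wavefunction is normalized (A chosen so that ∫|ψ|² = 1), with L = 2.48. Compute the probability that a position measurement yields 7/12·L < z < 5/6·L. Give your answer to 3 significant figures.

The probability is P = ∫ |ψ|² dz over [7/12·L, 5/6·L].
With A² fixed by ∫|ψ|² = 1, i.e. A² = (L^9/630)^(−1), substitute and integrate.
In terms of u = z/L (A² and the length scale cancel between numerator and denominator), P = [∫_{7/12}^{5/6} u^4·(1 - u)^4 du] / [∫_{0}^{1} u^4·(1 - u)^4 du].
Using ∫ u^4·(1 - u)^4 du = u^5·(70·u^4 - 315·u^3 + 540·u^2 - 420·u + 126)/630, the numerator is ≈ 0.00046568 and the denominator is 1/630.
The result is P = 0.2934.

P ≈ 0.293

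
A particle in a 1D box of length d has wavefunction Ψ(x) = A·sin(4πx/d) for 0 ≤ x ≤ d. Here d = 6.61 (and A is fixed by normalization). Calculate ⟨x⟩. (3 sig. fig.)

⟨x⟩ ≈ 3.31

⟨x⟩ = ∫ x |Ψ|² dx over the full domain.
With ∫₀^d sin²(nπx/d) dx = d/2, evaluating both integrals, ⟨x⟩ = d/2.
Putting d = 6.61 gives 3.305.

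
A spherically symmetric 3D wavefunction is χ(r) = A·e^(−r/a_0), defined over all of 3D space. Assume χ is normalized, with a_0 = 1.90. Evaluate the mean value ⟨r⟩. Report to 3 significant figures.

⟨r⟩ ≈ 2.85

By definition ⟨r⟩ = ∫ r |χ(r)|² 4πr² dr.
Using ∫₀^∞ rⁿ e^(−αr) dr = n!/αⁿ⁺¹, the ratio of the moment integral to the normalization integral gives ⟨r⟩ = 3·a_0/2.
Putting a_0 = 1.90 gives 2.850.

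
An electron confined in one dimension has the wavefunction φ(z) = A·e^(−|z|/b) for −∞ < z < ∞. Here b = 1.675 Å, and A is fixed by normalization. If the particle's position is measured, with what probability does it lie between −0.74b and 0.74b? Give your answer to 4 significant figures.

The probability is P = ∫ |φ|² dz over [−0.74b, 0.74b].
The normalization integral ∫|φ|²dz over the whole domain equals b·A², and A² cancels in the ratio.
By symmetry take twice the z ≥ 0 contribution in numerator and denominator; the 2's cancel. In terms of u = z/b (A² and the length scale cancel between numerator and denominator), P = [∫_{0}^{0.74} e^(-2·u) du] / [∫_{0}^{∞} e^(-2·u) du].
With ∫ e^(-2·u) du = -e^(-2·u)/2 + C, the region integral is 1/2 - e^(-37/25)/2 and the full one is 1/2.
This works out to P = 0.77236.

P ≈ 0.7724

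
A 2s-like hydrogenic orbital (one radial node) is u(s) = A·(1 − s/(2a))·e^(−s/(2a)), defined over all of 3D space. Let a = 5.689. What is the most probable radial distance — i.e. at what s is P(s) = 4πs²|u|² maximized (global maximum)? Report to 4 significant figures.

The maximum of P(s) = 4πs²|u|² occurs where its derivative vanishes.
This gives s = a·(√(5) + 3).
With a = 5.689, the most probable radial distance is 29.788.

s ≈ 29.79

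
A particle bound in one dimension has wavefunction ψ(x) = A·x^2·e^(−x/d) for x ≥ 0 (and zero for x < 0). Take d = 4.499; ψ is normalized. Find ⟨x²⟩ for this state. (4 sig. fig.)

By definition ⟨x²⟩ = ∫ x^2 |ψ(x)|² dx.
Evaluating both integrals, ⟨x²⟩ = 15·d^2/2.
Putting d = 4.499 gives 151.81.

⟨x^2⟩ ≈ 151.8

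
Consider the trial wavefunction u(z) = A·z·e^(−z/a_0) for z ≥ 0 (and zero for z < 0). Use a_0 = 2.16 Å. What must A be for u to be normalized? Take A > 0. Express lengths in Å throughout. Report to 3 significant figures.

A ≈ 0.630 Å^(-3/2)

Normalization requires ∫|u|² dz = 1, integrated from 0 to ∞.
Recall ∫₀^∞ z^m e^(−z/β) dz = m!·β^(m+1), carrying out the integral gives A² · a_0^3/4.
Hence A² = 1/[a_0^3/4].
Plugging in a_0 = 2.16 yields A = 0.6300.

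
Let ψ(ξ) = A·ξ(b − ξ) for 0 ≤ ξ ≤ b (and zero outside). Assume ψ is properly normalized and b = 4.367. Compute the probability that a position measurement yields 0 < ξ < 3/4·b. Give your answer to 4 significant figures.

P = ∫_{0}^{3/4·b} |ψ(ξ)|² dξ.
With A² fixed by ∫|ψ|² = 1, i.e. A² = (b^5/30)^(−1), substitute and integrate.
Substituting u = ξ/b, A² and the length scale cancel in the ratio: P = ∫_{0}^{3/4} u^2·(1 - u)^2 du / ∫_{0}^{1} u^2·(1 - u)^2 du.
With ∫ u^2·(1 - u)^2 du = u^3·(6·u^2 - 15·u + 10)/30 + C, the region integral is 153/5120 and the full one is 1/30.
This works out to P = 459/512.

P ≈ 0.8965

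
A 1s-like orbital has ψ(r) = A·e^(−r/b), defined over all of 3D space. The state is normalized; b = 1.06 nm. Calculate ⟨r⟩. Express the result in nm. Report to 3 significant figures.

By definition ⟨r⟩ = ∫ r |ψ(r)|² 4πr² dr.
With ∫₀^∞ r^3 e^(−αr) dr = 3!/α^4, since the A² factors cancel between numerator and denominator, ⟨r⟩ = 3·b/2.
Putting b = 1.06 gives 1.590.

⟨r⟩ ≈ 1.59 nm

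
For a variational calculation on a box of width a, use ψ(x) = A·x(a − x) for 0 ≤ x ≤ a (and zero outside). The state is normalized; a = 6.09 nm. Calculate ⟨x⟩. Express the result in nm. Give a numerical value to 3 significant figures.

⟨x⟩ = ∫ x |ψ|² dx over the full domain.
The ratio of the moment integral to the normalization integral gives ⟨x⟩ = a/2.
Putting a = 6.09 gives 3.045.

⟨x⟩ ≈ 3.05 nm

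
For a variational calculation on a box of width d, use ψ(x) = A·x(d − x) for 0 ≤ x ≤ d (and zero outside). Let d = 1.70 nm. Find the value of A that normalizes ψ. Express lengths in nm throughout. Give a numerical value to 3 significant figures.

We need A² ∫|f|² dx = 1, taking the integral from 0 to d.
Carrying out the integral gives A² · d^5/30.
Plugging in d = 1.70 yields A = 1.454.

A ≈ 1.45 nm^(-5/2)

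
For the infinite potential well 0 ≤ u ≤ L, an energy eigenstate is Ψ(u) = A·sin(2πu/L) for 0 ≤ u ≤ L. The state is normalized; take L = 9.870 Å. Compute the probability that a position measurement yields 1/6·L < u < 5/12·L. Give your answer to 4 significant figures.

|Ψ|² is the probability density, so P = ∫_{1/6·L}^{5/12·L} |Ψ|² du.
Since A² = 1/(L/2), this is the region integral divided by the full normalization integral.
Substituting t = u/L, A² and the length scale cancel in the ratio: P = ∫_{1/6}^{5/12} sin(2·π·t)^2 dt / ∫_{0}^{1} sin(2·π·t)^2 dt.
With ∫ sin(2·π·t)^2 dt = t/2 - sin(4·π·t)/(8·π) + C, the region integral is √(3)/(8·π) + 1/8 and the full one is 1/2.
Evaluating gives P = (√(3) + π)/(4·π).

P ≈ 0.3878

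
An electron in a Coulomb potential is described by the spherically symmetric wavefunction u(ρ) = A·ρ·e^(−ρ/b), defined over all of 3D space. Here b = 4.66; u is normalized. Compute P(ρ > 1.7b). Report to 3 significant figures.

P ≈ 0.744

Integrate the radial probability density 4πρ²|u|² over ρ > 1.7b.
A² is fixed by ∫₀^∞ 4πρ²|u|² dρ = 1, i.e. A² = (3·π·b^5)^(−1).
Let t = ρ/b; then A², 4π and the length scale all cancel, so P = ∫_{1.7}^{∞} t^4·e^(-2·t) dt ÷ ∫_{0}^{∞} t^4·e^(-2·t) dt.
With ∫ t^4·e^(-2·t) dt = -(t^4/2 + t^3 + 3·t^2/2 + 3·t/2 + 3/4)·e^(-2·t) + C, the region integral is ≈ 0.55814 and the full one is 3/4.
The region integral divided by the full integral gives P = 0.7442.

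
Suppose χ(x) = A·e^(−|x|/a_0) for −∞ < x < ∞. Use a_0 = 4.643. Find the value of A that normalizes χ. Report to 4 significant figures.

Require ∫ |χ|² dx = 1 over the whole domain.
Using ∫₀^∞ xⁿ e^(−αx) dx = n!/αⁿ⁺¹, with χ = A·e^(−|x|/a_0), the integral evaluates to A²·[a_0].
Plugging in a_0 = 4.643 yields A = 0.46409.

A ≈ 0.4641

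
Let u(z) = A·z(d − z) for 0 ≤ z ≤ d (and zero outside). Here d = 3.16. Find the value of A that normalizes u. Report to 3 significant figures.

A ≈ 0.309

Require ∫ |u|² dz = 1 over the whole domain.
Expanding the polynomial and integrating term by term, the integral (without the A² prefactor) comes out to d^5/30.
Substituting d = 3.16 gives A² = 0.09521, so A = 0.3086.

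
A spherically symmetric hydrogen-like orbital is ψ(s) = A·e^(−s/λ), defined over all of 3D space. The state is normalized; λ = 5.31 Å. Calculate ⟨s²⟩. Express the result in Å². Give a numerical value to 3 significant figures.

⟨s^2⟩ ≈ 84.6 Å^2

⟨s²⟩ = ∫ s^2 |ψ|² 4πs² ds over the full domain.
The ratio of the moment integral to the normalization integral gives ⟨s²⟩ = 3·λ^2.
With λ = 5.31, ⟨s^2⟩ = 84.59.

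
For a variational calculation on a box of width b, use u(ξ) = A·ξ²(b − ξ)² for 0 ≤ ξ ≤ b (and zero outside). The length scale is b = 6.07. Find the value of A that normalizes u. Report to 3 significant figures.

The normalization condition is ∫|u|² dξ = 1 from 0 to b.
Expanding the polynomial and integrating term by term, ∫|u|² dξ = A²·(b^9/630).
Hence A² = 1/[b^9/630].
Substituting b = 6.07 gives A² = 0.00005632, so A = 0.007504.

A ≈ 0.00750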